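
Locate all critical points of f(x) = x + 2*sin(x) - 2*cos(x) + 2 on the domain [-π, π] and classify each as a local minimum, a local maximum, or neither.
f'(x) = 2*sqrt(2)*sin(x + pi/4) + 1

Solve f'(x) = 0 on [-π, π]:
  f'(x) = 0 ⇔ 2*sin(x) + 2*cos(x) = -1. Write the left side as R·cos(x + φ) with R = √(2² + (-2)²) = 2*sqrt(2), cos φ = sqrt(2)/2, sin φ = -sqrt(2)/2; then cos(x + φ) = -sqrt(2)/4. Solve for x and keep the solutions lying in [-π, π].
  ⇒ x = atan((-sqrt(7) - 1)/(-1 + sqrt(7))) ≈ -1.1468, atan((-1 + sqrt(7))/(-sqrt(7) - 1)) + pi ≈ 2.7176

f''(x) = 2*sqrt(2)*cos(x + pi/4)
Second-derivative test at each critical point:
  f''(-1.1468) = 2.6458 > 0 → local minimum
  f''(2.7176) = -2.6458 < 0 → local maximum

Critical points: x = atan((-sqrt(7) - 1)/(-1 + sqrt(7))) ≈ -1.1468 (local minimum); x = atan((-1 + sqrt(7))/(-sqrt(7) - 1)) + pi ≈ 2.7176 (local maximum)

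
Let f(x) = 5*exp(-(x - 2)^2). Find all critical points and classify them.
f'(x) = 10*(2 - x)*exp(-(x - 2)^2)

Solve f'(x) = 0:
  f'(x) = (20 - 10*x)·exp(-(x - 2)^2) and exp(-(x - 2)^2) > 0 for every x, so f'(x) = 0 ⇔ 20 - 10*x = 0.
  Factor: 20 - 10*x = -10*(x - 2) = 0.
  ⇒ x = 2

f''(x) = 10*(2*(x - 2)^2 - 1)*exp(-(x - 2)^2)
Second-derivative test at each critical point:
  f''(2) = -10 < 0 → local maximum

Critical points: x = 2 (local maximum)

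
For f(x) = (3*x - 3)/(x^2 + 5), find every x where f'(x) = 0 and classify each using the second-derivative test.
f'(x) = 3*(x^2 - 2*x*(x - 1) + 5)/(x^2 + 5)^2

Solve f'(x) = 0:
  f'(x) = -3*(x^2 - 2*x - 5)/(x^2 + 5)^2; the denominator is positive wherever f is defined, so f'(x) = 0 ⇔ -3*x^2 + 6*x + 15 = 0.
  Factor: -3*x^2 + 6*x + 15 = -3*(x^2 - 2*x - 5); x^2 - 2*x - 5 = 0 has no rational roots; quadratic formula: x = (2 ± √24)/2.
  ⇒ x = 1 - sqrt(6) ≈ -1.4495, 1 + sqrt(6) ≈ 3.4495

f''(x) = 6*(4*x^2*(x - 1) + (1 - 3*x)*(x^2 + 5))/(x^2 + 5)^3
Second-derivative test at each critical point:
  f''(-1.4495) = 0.2915 > 0 → local minimum
  f''(3.4495) = -0.0515 < 0 → local maximum

Critical points: x = 1 - sqrt(6) ≈ -1.4495 (local minimum); x = 1 + sqrt(6) ≈ 3.4495 (local maximum)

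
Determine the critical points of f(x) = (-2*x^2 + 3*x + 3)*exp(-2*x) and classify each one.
f'(x) = (4*x^2 - 10*x - 3)*exp(-2*x)

Solve f'(x) = 0:
  f'(x) = (4*x^2 - 10*x - 3)·exp(-2*x) and exp(-2*x) > 0 for every x, so f'(x) = 0 ⇔ 4*x^2 - 10*x - 3 = 0.
  4*x^2 - 10*x - 3 = 0 has no rational roots; quadratic formula: x = (10 ± √148)/8.
  ⇒ x = 5/4 - sqrt(37)/4 ≈ -0.2707, 5/4 + sqrt(37)/4 ≈ 2.7707

f''(x) = 4*(-2*x^2 + 7*x - 1)*exp(-2*x)
Second-derivative test at each critical point:
  f''(-0.2707) = -20.9050 < 0 → local maximum
  f''(2.7707) = 0.0477 > 0 → local minimum

Critical points: x = 5/4 - sqrt(37)/4 ≈ -0.2707 (local maximum); x = 5/4 + sqrt(37)/4 ≈ 2.7707 (local minimum)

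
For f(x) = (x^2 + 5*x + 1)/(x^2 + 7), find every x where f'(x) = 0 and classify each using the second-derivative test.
f'(x) = (-5*x^2 + 12*x + 35)/(x^4 + 14*x^2 + 49)

Solve f'(x) = 0:
  f'(x) = -(5*x^2 - 12*x - 35)/(x^2 + 7)^2; the denominator is positive wherever f is defined, so f'(x) = 0 ⇔ -5*x^2 + 12*x + 35 = 0.
  5*x^2 - 12*x - 35 = 0 has no rational roots; quadratic formula: x = (12 ± √844)/10.
  ⇒ x = 6/5 - sqrt(211)/5 ≈ -1.7052, 6/5 + sqrt(211)/5 ≈ 4.1052

f''(x) = 2*(5*x^3 - 18*x^2 - 105*x + 42)/(x^6 + 21*x^4 + 147*x^2 + 343)
Second-derivative test at each critical point:
  f''(-1.7052) = 0.2960 > 0 → local minimum
  f''(4.1052) = -0.0511 < 0 → local maximum

Critical points: x = 6/5 - sqrt(211)/5 ≈ -1.7052 (local minimum); x = 6/5 + sqrt(211)/5 ≈ 4.1052 (local maximum)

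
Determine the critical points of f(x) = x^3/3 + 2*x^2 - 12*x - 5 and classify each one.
f'(x) = x^2 + 4*x - 12

Solve f'(x) = 0:
  Factor: x^2 + 4*x - 12 = (x - 2)*(x + 6) = 0.
  ⇒ x = -6, 2

f''(x) = 2*x + 4
Second-derivative test at each critical point:
  f''(-6) = -8 < 0 → local maximum
  f''(2) = 8 > 0 → local minimum

Critical points: x = -6 (local maximum); x = 2 (local minimum)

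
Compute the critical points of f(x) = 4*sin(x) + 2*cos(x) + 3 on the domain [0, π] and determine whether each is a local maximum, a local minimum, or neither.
f'(x) = -2*sin(x) + 4*cos(x)

Solve f'(x) = 0 on [0, π]:
  f'(x) = 0 ⇔ 4*cos(x) = 2*sin(x) ⇔ tan(x) = 2, i.e. x = arctan(2) + nπ; keep the solutions lying in [0, π].
  ⇒ x = atan(2) ≈ 1.1071

f''(x) = -4*sin(x) - 2*cos(x)
Second-derivative test at each critical point:
  f''(1.1071) = -4.4721 < 0 → local maximum

Critical points: x = atan(2) ≈ 1.1071 (local maximum)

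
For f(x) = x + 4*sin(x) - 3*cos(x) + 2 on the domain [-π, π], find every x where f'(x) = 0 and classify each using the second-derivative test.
f'(x) = 3*sin(x) + 4*cos(x) + 1

Solve f'(x) = 0 on [-π, π]:
  f'(x) = 0 ⇔ 3*sin(x) + 4*cos(x) = -1. Write the left side as R·cos(x + φ) with R = √(4² + (-3)²) = 5, cos φ = 4/5, sin φ = -3/5; then cos(x + φ) = -1/5. Solve for x and keep the solutions lying in [-π, π].
  ⇒ x = atan((-8*sqrt(6) - 3)/(-4 + 6*sqrt(6))) ≈ -1.1287, atan((-3 + 8*sqrt(6))/(-6*sqrt(6) - 4)) + pi ≈ 2.4157

f''(x) = -4*sin(x) + 3*cos(x)
Second-derivative test at each critical point:
  f''(-1.1287) = 4.8990 > 0 → local minimum
  f''(2.4157) = -4.8990 < 0 → local maximum

Critical points: x = atan((-8*sqrt(6) - 3)/(-4 + 6*sqrt(6))) ≈ -1.1287 (local minimum); x = atan((-3 + 8*sqrt(6))/(-6*sqrt(6) - 4)) + pi ≈ 2.4157 (local maximum)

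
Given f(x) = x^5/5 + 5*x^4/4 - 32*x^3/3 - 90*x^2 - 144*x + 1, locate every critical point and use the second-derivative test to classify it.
f'(x) = x^4 + 5*x^3 - 32*x^2 - 180*x - 144

Solve f'(x) = 0:
  Factor: x^4 + 5*x^3 - 32*x^2 - 180*x - 144 = (x - 6)*(x + 1)*(x + 4)*(x + 6) = 0.
  ⇒ x = -6, -4, -1, 6

f''(x) = 4*x^3 + 15*x^2 - 64*x - 180
Second-derivative test at each critical point:
  f''(-6) = -120 < 0 → local maximum
  f''(-4) = 60 > 0 → local minimum
  f''(-1) = -105 < 0 → local maximum
  f''(6) = 840 > 0 → local minimum

Critical points: x = -6 (local maximum); x = -4 (local minimum); x = -1 (local maximum); x = 6 (local minimum)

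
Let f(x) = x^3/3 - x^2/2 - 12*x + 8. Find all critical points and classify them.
f'(x) = x^2 - x - 12

Solve f'(x) = 0:
  Factor: x^2 - x - 12 = (x - 4)*(x + 3) = 0.
  ⇒ x = -3, 4

f''(x) = 2*x - 1
Second-derivative test at each critical point:
  f''(-3) = -7 < 0 → local maximum
  f''(4) = 7 > 0 → local minimum

Critical points: x = -3 (local maximum); x = 4 (local minimum)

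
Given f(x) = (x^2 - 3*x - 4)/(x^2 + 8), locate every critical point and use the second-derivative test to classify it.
f'(x) = 3*(x^2 + 8*x - 8)/(x^4 + 16*x^2 + 64)

Solve f'(x) = 0:
  f'(x) = 3*(x^2 + 8*x - 8)/(x^2 + 8)^2; the denominator is positive wherever f is defined, so f'(x) = 0 ⇔ 3*x^2 + 24*x - 24 = 0.
  Factor: 3*x^2 + 24*x - 24 = 3*(x^2 + 8*x - 8); x^2 + 8*x - 8 = 0 has no rational roots; quadratic formula: x = (-8 ± √96)/2.
  ⇒ x = -2*sqrt(6) - 4 ≈ -8.8990, -4 + 2*sqrt(6) ≈ 0.8990

f''(x) = 6*(-x^3 - 12*x^2 + 24*x + 32)/(x^6 + 24*x^4 + 192*x^2 + 512)
Second-derivative test at each critical point:
  f''(-8.8990) = -0.0039 < 0 → local maximum
  f''(0.8990) = 0.3789 > 0 → local minimum

Critical points: x = -2*sqrt(6) - 4 ≈ -8.8990 (local maximum); x = -4 + 2*sqrt(6) ≈ 0.8990 (local minimum)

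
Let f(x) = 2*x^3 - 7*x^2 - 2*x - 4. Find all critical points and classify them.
f'(x) = 6*x^2 - 14*x - 2

Solve f'(x) = 0:
  Factor: 6*x^2 - 14*x - 2 = 2*(3*x^2 - 7*x - 1); 3*x^2 - 7*x - 1 = 0 has no rational roots; quadratic formula: x = (7 ± √61)/6.
  ⇒ x = 7/6 - sqrt(61)/6 ≈ -0.1350, 7/6 + sqrt(61)/6 ≈ 2.4684

f''(x) = 12*x - 14
Second-derivative test at each critical point:
  f''(-0.1350) = -15.6205 < 0 → local maximum
  f''(2.4684) = 15.6205 > 0 → local minimum

Critical points: x = 7/6 - sqrt(61)/6 ≈ -0.1350 (local maximum); x = 7/6 + sqrt(61)/6 ≈ 2.4684 (local minimum)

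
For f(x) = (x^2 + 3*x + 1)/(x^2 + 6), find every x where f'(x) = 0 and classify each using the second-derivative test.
f'(x) = (-3*x^2 + 10*x + 18)/(x^4 + 12*x^2 + 36)

Solve f'(x) = 0:
  f'(x) = -(3*x^2 - 10*x - 18)/(x^2 + 6)^2; the denominator is positive wherever f is defined, so f'(x) = 0 ⇔ -3*x^2 + 10*x + 18 = 0.
  3*x^2 - 10*x - 18 = 0 has no rational roots; quadratic formula: x = (10 ± √316)/6.
  ⇒ x = 5/3 - sqrt(79)/3 ≈ -1.2961, 5/3 + sqrt(79)/3 ≈ 4.6294

f''(x) = 6*(x^3 - 5*x^2 - 18*x + 10)/(x^6 + 18*x^4 + 108*x^2 + 216)
Second-derivative test at each critical point:
  f''(-1.2961) = 0.3014 > 0 → local minimum
  f''(4.6294) = -0.0236 < 0 → local maximum

Critical points: x = 5/3 - sqrt(79)/3 ≈ -1.2961 (local minimum); x = 5/3 + sqrt(79)/3 ≈ 4.6294 (local maximum)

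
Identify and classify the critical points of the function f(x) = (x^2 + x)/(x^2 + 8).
f'(x) = (-x^2 + 16*x + 8)/(x^4 + 16*x^2 + 64)

Solve f'(x) = 0:
  f'(x) = -(x^2 - 16*x - 8)/(x^2 + 8)^2; the denominator is positive wherever f is defined, so f'(x) = 0 ⇔ -x^2 + 16*x + 8 = 0.
  x^2 - 16*x - 8 = 0 has no rational roots; quadratic formula: x = (16 ± √288)/2.
  ⇒ x = 8 - 6*sqrt(2) ≈ -0.4853, 8 + 6*sqrt(2) ≈ 16.4853

f''(x) = 2*(x^3 - 24*x^2 - 24*x + 64)/(x^6 + 24*x^4 + 192*x^2 + 512)
Second-derivative test at each critical point:
  f''(-0.4853) = 0.2502 > 0 → local minimum
  f''(16.4853) = -2.168e-04 < 0 → local maximum

Critical points: x = 8 - 6*sqrt(2) ≈ -0.4853 (local minimum); x = 8 + 6*sqrt(2) ≈ 16.4853 (local maximum)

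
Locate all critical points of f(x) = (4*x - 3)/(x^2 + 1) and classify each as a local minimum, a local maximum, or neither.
f'(x) = 2*(-2*x^2 + 3*x + 2)/(x^4 + 2*x^2 + 1)

Solve f'(x) = 0:
  f'(x) = -2*(x - 2)*(2*x + 1)/(x^2 + 1)^2; the denominator is positive wherever f is defined, so f'(x) = 0 ⇔ -4*x^2 + 6*x + 4 = 0.
  Factor: -4*x^2 + 6*x + 4 = -2*(x - 2)*(2*x + 1) = 0.
  ⇒ x = -1/2, 2

f''(x) = 2*(4*x^2*(4*x - 3) + 3*(1 - 4*x)*(x^2 + 1))/(x^2 + 1)^3
Second-derivative test at each critical point:
  f''(-1/2) = 32/5 > 0 → local minimum
  f''(2) = -2/5 < 0 → local maximum

Critical points: x = -1/2 (local minimum); x = 2 (local maximum)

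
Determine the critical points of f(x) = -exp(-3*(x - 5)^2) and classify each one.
f'(x) = 6*(x - 5)*exp(-3*(x - 5)^2)

Solve f'(x) = 0:
  f'(x) = (6*x - 30)·exp(-3*(x - 5)^2) and exp(-3*(x - 5)^2) > 0 for every x, so f'(x) = 0 ⇔ 6*x - 30 = 0.
  Factor: 6*x - 30 = 6*(x - 5) = 0.
  ⇒ x = 5

f''(x) = 6*(1 - 6*(x - 5)^2)*exp(-3*(x - 5)^2)
Second-derivative test at each critical point:
  f''(5) = 6 > 0 → local minimum

Critical points: x = 5 (local minimum)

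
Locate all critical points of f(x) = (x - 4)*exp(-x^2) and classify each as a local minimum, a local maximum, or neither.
f'(x) = (-2*x*(x - 4) + 1)*exp(-x^2)

Solve f'(x) = 0:
  f'(x) = (-2*x^2 + 8*x + 1)·exp(-x^2) and exp(-x^2) > 0 for every x, so f'(x) = 0 ⇔ -2*x^2 + 8*x + 1 = 0.
  2*x^2 - 8*x - 1 = 0 has no rational roots; quadratic formula: x = (8 ± √72)/4.
  ⇒ x = 2 - 3*sqrt(2)/2 ≈ -0.1213, 2 + 3*sqrt(2)/2 ≈ 4.1213

f''(x) = 2*(2*x^2*(x - 4) - 3*x + 4)*exp(-x^2)
Second-derivative test at each critical point:
  f''(-0.1213) = 8.3613 > 0 → local minimum
  f''(4.1213) = -3.565e-07 < 0 → local maximum

Critical points: x = 2 - 3*sqrt(2)/2 ≈ -0.1213 (local minimum); x = 2 + 3*sqrt(2)/2 ≈ 4.1213 (local maximum)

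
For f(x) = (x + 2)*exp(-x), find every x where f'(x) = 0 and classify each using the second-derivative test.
f'(x) = (-x - 1)*exp(-x)

Solve f'(x) = 0:
  f'(x) = (-x - 1)·exp(-x) and exp(-x) > 0 for every x, so f'(x) = 0 ⇔ -x - 1 = 0.
  -x - 1 = 0.
  ⇒ x = -1

f''(x) = x*exp(-x)
Second-derivative test at each critical point:
  f''(-1) = -2.7183 < 0 → local maximum

Critical points: x = -1 (local maximum)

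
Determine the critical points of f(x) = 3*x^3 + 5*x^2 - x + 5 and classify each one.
f'(x) = 9*x^2 + 10*x - 1

Solve f'(x) = 0:
  9*x^2 + 10*x - 1 = 0 has no rational roots; quadratic formula: x = (-10 ± √136)/18.
  ⇒ x = -sqrt(34)/9 - 5/9 ≈ -1.2034, -5/9 + sqrt(34)/9 ≈ 0.0923

f''(x) = 18*x + 10
Second-derivative test at each critical point:
  f''(-1.2034) = -11.6619 < 0 → local maximum
  f''(0.0923) = 11.6619 > 0 → local minimum

Critical points: x = -sqrt(34)/9 - 5/9 ≈ -1.2034 (local maximum); x = -5/9 + sqrt(34)/9 ≈ 0.0923 (local minimum)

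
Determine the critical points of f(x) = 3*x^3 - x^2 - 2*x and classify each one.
f'(x) = 9*x^2 - 2*x - 2

Solve f'(x) = 0:
  9*x^2 - 2*x - 2 = 0 has no rational roots; quadratic formula: x = (2 ± √76)/18.
  ⇒ x = 1/9 - sqrt(19)/9 ≈ -0.3732, 1/9 + sqrt(19)/9 ≈ 0.5954

f''(x) = 18*x - 2
Second-derivative test at each critical point:
  f''(-0.3732) = -8.7178 < 0 → local maximum
  f''(0.5954) = 8.7178 > 0 → local minimum

Critical points: x = 1/9 - sqrt(19)/9 ≈ -0.3732 (local maximum); x = 1/9 + sqrt(19)/9 ≈ 0.5954 (local minimum)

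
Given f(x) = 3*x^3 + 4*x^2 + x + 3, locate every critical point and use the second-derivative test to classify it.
f'(x) = 9*x^2 + 8*x + 1

Solve f'(x) = 0:
  9*x^2 + 8*x + 1 = 0 has no rational roots; quadratic formula: x = (-8 ± √28)/18.
  ⇒ x = -4/9 - sqrt(7)/9 ≈ -0.7384, -4/9 + sqrt(7)/9 ≈ -0.1505

f''(x) = 18*x + 8
Second-derivative test at each critical point:
  f''(-0.7384) = -5.2915 < 0 → local maximum
  f''(-0.1505) = 5.2915 > 0 → local minimum

Critical points: x = -4/9 - sqrt(7)/9 ≈ -0.7384 (local maximum); x = -4/9 + sqrt(7)/9 ≈ -0.1505 (local minimum)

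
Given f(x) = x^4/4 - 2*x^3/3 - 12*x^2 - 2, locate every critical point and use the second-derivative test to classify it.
f'(x) = x*(x^2 - 2*x - 24)

Solve f'(x) = 0:
  Factor: x^3 - 2*x^2 - 24*x = x*(x - 6)*(x + 4) = 0.
  ⇒ x = -4, 0, 6

f''(x) = 3*x^2 - 4*x - 24
Second-derivative test at each critical point:
  f''(-4) = 40 > 0 → local minimum
  f''(0) = -24 < 0 → local maximum
  f''(6) = 60 > 0 → local minimum

Critical points: x = -4 (local minimum); x = 0 (local maximum); x = 6 (local minimum)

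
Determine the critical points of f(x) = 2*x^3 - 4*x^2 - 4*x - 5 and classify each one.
f'(x) = 6*x^2 - 8*x - 4

Solve f'(x) = 0:
  Factor: 6*x^2 - 8*x - 4 = 2*(3*x^2 - 4*x - 2); 3*x^2 - 4*x - 2 = 0 has no rational roots; quadratic formula: x = (4 ± √40)/6.
  ⇒ x = 2/3 - sqrt(10)/3 ≈ -0.3874, 2/3 + sqrt(10)/3 ≈ 1.7208

f''(x) = 12*x - 8
Second-derivative test at each critical point:
  f''(-0.3874) = -12.6491 < 0 → local maximum
  f''(1.7208) = 12.6491 > 0 → local minimum

Critical points: x = 2/3 - sqrt(10)/3 ≈ -0.3874 (local maximum); x = 2/3 + sqrt(10)/3 ≈ 1.7208 (local minimum)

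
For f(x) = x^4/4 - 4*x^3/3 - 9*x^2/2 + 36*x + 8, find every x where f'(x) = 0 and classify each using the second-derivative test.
f'(x) = x^3 - 4*x^2 - 9*x + 36

Solve f'(x) = 0:
  Factor: x^3 - 4*x^2 - 9*x + 36 = (x - 4)*(x - 3)*(x + 3) = 0.
  ⇒ x = -3, 3, 4

f''(x) = 3*x^2 - 8*x - 9
Second-derivative test at each critical point:
  f''(-3) = 42 > 0 → local minimum
  f''(3) = -6 < 0 → local maximum
  f''(4) = 7 > 0 → local minimum

Critical points: x = -3 (local minimum); x = 3 (local maximum); x = 4 (local minimum)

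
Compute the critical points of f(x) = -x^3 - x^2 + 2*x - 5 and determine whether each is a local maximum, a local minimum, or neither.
f'(x) = -3*x^2 - 2*x + 2

Solve f'(x) = 0:
  3*x^2 + 2*x - 2 = 0 has no rational roots; quadratic formula: x = (-2 ± √28)/6.
  ⇒ x = -sqrt(7)/3 - 1/3 ≈ -1.2153, -1/3 + sqrt(7)/3 ≈ 0.5486

f''(x) = -6*x - 2
Second-derivative test at each critical point:
  f''(-1.2153) = 5.2915 > 0 → local minimum
  f''(0.5486) = -5.2915 < 0 → local maximum

Critical points: x = -sqrt(7)/3 - 1/3 ≈ -1.2153 (local minimum); x = -1/3 + sqrt(7)/3 ≈ 0.5486 (local maximum)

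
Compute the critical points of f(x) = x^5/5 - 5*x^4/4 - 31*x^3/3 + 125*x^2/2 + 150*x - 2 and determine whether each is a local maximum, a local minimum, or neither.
f'(x) = x^4 - 5*x^3 - 31*x^2 + 125*x + 150

Solve f'(x) = 0:
  Factor: x^4 - 5*x^3 - 31*x^2 + 125*x + 150 = (x - 6)*(x - 5)*(x + 1)*(x + 5) = 0.
  ⇒ x = -5, -1, 5, 6

f''(x) = 4*x^3 - 15*x^2 - 62*x + 125
Second-derivative test at each critical point:
  f''(-5) = -440 < 0 → local maximum
  f''(-1) = 168 > 0 → local minimum
  f''(5) = -60 < 0 → local maximum
  f''(6) = 77 > 0 → local minimum

Critical points: x = -5 (local maximum); x = -1 (local minimum); x = 5 (local maximum); x = 6 (local minimum)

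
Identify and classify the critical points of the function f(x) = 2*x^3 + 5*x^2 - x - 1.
f'(x) = 6*x^2 + 10*x - 1

Solve f'(x) = 0:
  6*x^2 + 10*x - 1 = 0 has no rational roots; quadratic formula: x = (-10 ± √124)/12.
  ⇒ x = -sqrt(31)/6 - 5/6 ≈ -1.7613, -5/6 + sqrt(31)/6 ≈ 0.0946

f''(x) = 12*x + 10
Second-derivative test at each critical point:
  f''(-1.7613) = -11.1355 < 0 → local maximum
  f''(0.0946) = 11.1355 > 0 → local minimum

Critical points: x = -sqrt(31)/6 - 5/6 ≈ -1.7613 (local maximum); x = -5/6 + sqrt(31)/6 ≈ 0.0946 (local minimum)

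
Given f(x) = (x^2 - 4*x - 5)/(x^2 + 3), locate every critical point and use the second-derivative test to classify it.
f'(x) = 4*(x^2 + 4*x - 3)/(x^4 + 6*x^2 + 9)

Solve f'(x) = 0:
  f'(x) = 4*(x^2 + 4*x - 3)/(x^2 + 3)^2; the denominator is positive wherever f is defined, so f'(x) = 0 ⇔ 4*x^2 + 16*x - 12 = 0.
  Factor: 4*x^2 + 16*x - 12 = 4*(x^2 + 4*x - 3); x^2 + 4*x - 3 = 0 has no rational roots; quadratic formula: x = (-4 ± √28)/2.
  ⇒ x = -sqrt(7) - 2 ≈ -4.6458, -2 + sqrt(7) ≈ 0.6458

f''(x) = 8*(-x^3 - 6*x^2 + 9*x + 6)/(x^6 + 9*x^4 + 27*x^2 + 27)
Second-derivative test at each critical point:
  f''(-4.6458) = -0.0350 < 0 → local maximum
  f''(0.6458) = 1.8128 > 0 → local minimum

Critical points: x = -sqrt(7) - 2 ≈ -4.6458 (local maximum); x = -2 + sqrt(7) ≈ 0.6458 (local minimum)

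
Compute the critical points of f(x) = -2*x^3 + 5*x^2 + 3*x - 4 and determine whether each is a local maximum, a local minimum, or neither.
f'(x) = -6*x^2 + 10*x + 3

Solve f'(x) = 0:
  6*x^2 - 10*x - 3 = 0 has no rational roots; quadratic formula: x = (10 ± √172)/12.
  ⇒ x = 5/6 - sqrt(43)/6 ≈ -0.2596, 5/6 + sqrt(43)/6 ≈ 1.9262

f''(x) = 10 - 12*x
Second-derivative test at each critical point:
  f''(-0.2596) = 13.1149 > 0 → local minimum
  f''(1.9262) = -13.1149 < 0 → local maximum

Critical points: x = 5/6 - sqrt(43)/6 ≈ -0.2596 (local minimum); x = 5/6 + sqrt(43)/6 ≈ 1.9262 (local maximum)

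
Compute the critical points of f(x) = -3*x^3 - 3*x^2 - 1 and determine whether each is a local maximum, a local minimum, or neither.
f'(x) = 3*x*(-3*x - 2)

Solve f'(x) = 0:
  Factor: -9*x^2 - 6*x = -3*x*(3*x + 2) = 0.
  ⇒ x = -2/3, 0

f''(x) = -18*x - 6
Second-derivative test at each critical point:
  f''(-2/3) = 6 > 0 → local minimum
  f''(0) = -6 < 0 → local maximum

Critical points: x = -2/3 (local minimum); x = 0 (local maximum)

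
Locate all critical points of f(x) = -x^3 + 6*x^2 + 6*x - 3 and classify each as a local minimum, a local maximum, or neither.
f'(x) = -3*x^2 + 12*x + 6

Solve f'(x) = 0:
  Factor: -3*x^2 + 12*x + 6 = -3*(x^2 - 4*x - 2); x^2 - 4*x - 2 = 0 has no rational roots; quadratic formula: x = (4 ± √24)/2.
  ⇒ x = 2 - sqrt(6) ≈ -0.4495, 2 + sqrt(6) ≈ 4.4495

f''(x) = 12 - 6*x
Second-derivative test at each critical point:
  f''(-0.4495) = 14.6969 > 0 → local minimum
  f''(4.4495) = -14.6969 < 0 → local maximum

Critical points: x = 2 - sqrt(6) ≈ -0.4495 (local minimum); x = 2 + sqrt(6) ≈ 4.4495 (local maximum)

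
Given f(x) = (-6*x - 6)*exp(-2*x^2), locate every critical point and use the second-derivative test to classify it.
f'(x) = 6*(4*x*(x + 1) - 1)*exp(-2*x^2)

Solve f'(x) = 0:
  f'(x) = (24*x^2 + 24*x - 6)·exp(-2*x^2) and exp(-2*x^2) > 0 for every x, so f'(x) = 0 ⇔ 24*x^2 + 24*x - 6 = 0.
  Factor: 24*x^2 + 24*x - 6 = 6*(4*x^2 + 4*x - 1); 4*x^2 + 4*x - 1 = 0 has no rational roots; quadratic formula: x = (-4 ± √32)/8.
  ⇒ x = -sqrt(2)/2 - 1/2 ≈ -1.2071, -1/2 + sqrt(2)/2 ≈ 0.2071

f''(x) = 24*(-4*x^2*(x + 1) + 3*x + 1)*exp(-2*x^2)
Second-derivative test at each critical point:
  f''(-1.2071) = -1.8412 < 0 → local maximum
  f''(0.2071) = 31.1508 > 0 → local minimum

Critical points: x = -sqrt(2)/2 - 1/2 ≈ -1.2071 (local maximum); x = -1/2 + sqrt(2)/2 ≈ 0.2071 (local minimum)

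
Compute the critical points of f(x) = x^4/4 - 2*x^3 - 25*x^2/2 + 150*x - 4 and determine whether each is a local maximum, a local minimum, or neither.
f'(x) = x^3 - 6*x^2 - 25*x + 150

Solve f'(x) = 0:
  Factor: x^3 - 6*x^2 - 25*x + 150 = (x - 6)*(x - 5)*(x + 5) = 0.
  ⇒ x = -5, 5, 6

f''(x) = 3*x^2 - 12*x - 25
Second-derivative test at each critical point:
  f''(-5) = 110 > 0 → local minimum
  f''(5) = -10 < 0 → local maximum
  f''(6) = 11 > 0 → local minimum

Critical points: x = -5 (local minimum); x = 5 (local maximum); x = 6 (local minimum)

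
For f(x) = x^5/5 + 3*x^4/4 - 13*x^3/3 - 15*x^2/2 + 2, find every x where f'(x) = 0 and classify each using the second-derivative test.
f'(x) = x*(x^3 + 3*x^2 - 13*x - 15)

Solve f'(x) = 0:
  Factor: x^4 + 3*x^3 - 13*x^2 - 15*x = x*(x - 3)*(x + 1)*(x + 5) = 0.
  ⇒ x = -5, -1, 0, 3

f''(x) = 4*x^3 + 9*x^2 - 26*x - 15
Second-derivative test at each critical point:
  f''(-5) = -160 < 0 → local maximum
  f''(-1) = 16 > 0 → local minimum
  f''(0) = -15 < 0 → local maximum
  f''(3) = 96 > 0 → local minimum

Critical points: x = -5 (local maximum); x = -1 (local minimum); x = 0 (local maximum); x = 3 (local minimum)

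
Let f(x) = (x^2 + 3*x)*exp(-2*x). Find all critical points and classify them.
f'(x) = (-2*x^2 - 4*x + 3)*exp(-2*x)

Solve f'(x) = 0:
  f'(x) = (-2*x^2 - 4*x + 3)·exp(-2*x) and exp(-2*x) > 0 for every x, so f'(x) = 0 ⇔ -2*x^2 - 4*x + 3 = 0.
  2*x^2 + 4*x - 3 = 0 has no rational roots; quadratic formula: x = (-4 ± √40)/4.
  ⇒ x = -sqrt(10)/2 - 1 ≈ -2.5811, -1 + sqrt(10)/2 ≈ 0.5811

f''(x) = 2*(2*x^2 + 2*x - 5)*exp(-2*x)
Second-derivative test at each critical point:
  f''(-2.5811) = 1104.0245 > 0 → local minimum
  f''(0.5811) = -1.9782 < 0 → local maximum

Critical points: x = -sqrt(10)/2 - 1 ≈ -2.5811 (local minimum); x = -1 + sqrt(10)/2 ≈ 0.5811 (local maximum)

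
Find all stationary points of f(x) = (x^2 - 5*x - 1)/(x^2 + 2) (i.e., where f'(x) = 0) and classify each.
f'(x) = (5*x^2 + 6*x - 10)/(x^4 + 4*x^2 + 4)

Solve f'(x) = 0:
  f'(x) = (5*x^2 + 6*x - 10)/(x^2 + 2)^2; the denominator is positive wherever f is defined, so f'(x) = 0 ⇔ 5*x^2 + 6*x - 10 = 0.
  5*x^2 + 6*x - 10 = 0 has no rational roots; quadratic formula: x = (-6 ± √236)/10.
  ⇒ x = -sqrt(59)/5 - 3/5 ≈ -2.1362, -3/5 + sqrt(59)/5 ≈ 0.9362

f''(x) = 2*(-5*x^3 - 9*x^2 + 30*x + 6)/(x^6 + 6*x^4 + 12*x^2 + 8)
Second-derivative test at each critical point:
  f''(-2.1362) = -0.3566 < 0 → local maximum
  f''(0.9362) = 1.8566 > 0 → local minimum

Critical points: x = -sqrt(59)/5 - 3/5 ≈ -2.1362 (local maximum); x = -3/5 + sqrt(59)/5 ≈ 0.9362 (local minimum)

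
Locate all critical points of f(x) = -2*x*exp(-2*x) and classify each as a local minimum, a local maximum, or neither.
f'(x) = 2*(2*x - 1)*exp(-2*x)

Solve f'(x) = 0:
  f'(x) = (4*x - 2)·exp(-2*x) and exp(-2*x) > 0 for every x, so f'(x) = 0 ⇔ 4*x - 2 = 0.
  Factor: 4*x - 2 = 2*(2*x - 1) = 0.
  ⇒ x = 1/2

f''(x) = 8*(1 - x)*exp(-2*x)
Second-derivative test at each critical point:
  f''(1/2) = 1.4715 > 0 → local minimum

Critical points: x = 1/2 (local minimum)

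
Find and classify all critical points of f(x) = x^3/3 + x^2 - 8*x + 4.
f'(x) = x^2 + 2*x - 8

Solve f'(x) = 0:
  Factor: x^2 + 2*x - 8 = (x - 2)*(x + 4) = 0.
  ⇒ x = -4, 2

f''(x) = 2*x + 2
Second-derivative test at each critical point:
  f''(-4) = -6 < 0 → local maximum
  f''(2) = 6 > 0 → local minimum

Critical points: x = -4 (local maximum); x = 2 (local minimum)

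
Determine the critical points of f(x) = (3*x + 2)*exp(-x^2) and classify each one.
f'(x) = (-2*x*(3*x + 2) + 3)*exp(-x^2)

Solve f'(x) = 0:
  f'(x) = (-6*x^2 - 4*x + 3)·exp(-x^2) and exp(-x^2) > 0 for every x, so f'(x) = 0 ⇔ -6*x^2 - 4*x + 3 = 0.
  6*x^2 + 4*x - 3 = 0 has no rational roots; quadratic formula: x = (-4 ± √88)/12.
  ⇒ x = -sqrt(22)/6 - 1/3 ≈ -1.1151, -1/3 + sqrt(22)/6 ≈ 0.4484

f''(x) = 2*(2*x^2*(3*x + 2) - 9*x - 2)*exp(-x^2)
Second-derivative test at each critical point:
  f''(-1.1151) = 2.7055 > 0 → local minimum
  f''(0.4484) = -7.6722 < 0 → local maximum

Critical points: x = -sqrt(22)/6 - 1/3 ≈ -1.1151 (local minimum); x = -1/3 + sqrt(22)/6 ≈ 0.4484 (local maximum)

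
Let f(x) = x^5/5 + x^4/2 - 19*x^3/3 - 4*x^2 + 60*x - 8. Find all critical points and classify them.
f'(x) = x^4 + 2*x^3 - 19*x^2 - 8*x + 60

Solve f'(x) = 0:
  Factor: x^4 + 2*x^3 - 19*x^2 - 8*x + 60 = (x - 3)*(x - 2)*(x + 2)*(x + 5) = 0.
  ⇒ x = -5, -2, 2, 3

f''(x) = 4*x^3 + 6*x^2 - 38*x - 8
Second-derivative test at each critical point:
  f''(-5) = -168 < 0 → local maximum
  f''(-2) = 60 > 0 → local minimum
  f''(2) = -28 < 0 → local maximum
  f''(3) = 40 > 0 → local minimum

Critical points: x = -5 (local maximum); x = -2 (local minimum); x = 2 (local maximum); x = 3 (local minimum)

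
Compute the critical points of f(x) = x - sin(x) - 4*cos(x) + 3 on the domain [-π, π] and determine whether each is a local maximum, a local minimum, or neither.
f'(x) = 4*sin(x) - cos(x) + 1

Solve f'(x) = 0 on [-π, π]:
  f'(x) = 0 ⇔ 4*sin(x) - cos(x) = -1. Write the left side as R·cos(x + φ) with R = √((-1)² + (-4)²) = sqrt(17), cos φ = -sqrt(17)/17, sin φ = -4*sqrt(17)/17; then cos(x + φ) = -sqrt(17)/17. Solve for x and keep the solutions lying in [-π, π].
  ⇒ x = -pi + atan(8/15) ≈ -2.6516, 0

f''(x) = sin(x) + 4*cos(x)
Second-derivative test at each critical point:
  f''(-2.6516) = -4 < 0 → local maximum
  f''(0) = 4 > 0 → local minimum

Critical points: x = -pi + atan(8/15) ≈ -2.6516 (local maximum); x = 0 (local minimum)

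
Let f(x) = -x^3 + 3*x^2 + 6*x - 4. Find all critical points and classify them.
f'(x) = -3*x^2 + 6*x + 6

Solve f'(x) = 0:
  Factor: -3*x^2 + 6*x + 6 = -3*(x^2 - 2*x - 2); x^2 - 2*x - 2 = 0 has no rational roots; quadratic formula: x = (2 ± √12)/2.
  ⇒ x = 1 - sqrt(3) ≈ -0.7321, 1 + sqrt(3) ≈ 2.7321

f''(x) = 6 - 6*x
Second-derivative test at each critical point:
  f''(-0.7321) = 10.3923 > 0 → local minimum
  f''(2.7321) = -10.3923 < 0 → local maximum

Critical points: x = 1 - sqrt(3) ≈ -0.7321 (local minimum); x = 1 + sqrt(3) ≈ 2.7321 (local maximum)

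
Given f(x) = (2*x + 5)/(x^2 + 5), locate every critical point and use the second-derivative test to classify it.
f'(x) = 2*(-x^2 - 5*x + 5)/(x^4 + 10*x^2 + 25)

Solve f'(x) = 0:
  f'(x) = -2*(x^2 + 5*x - 5)/(x^2 + 5)^2; the denominator is positive wherever f is defined, so f'(x) = 0 ⇔ -2*x^2 - 10*x + 10 = 0.
  Factor: -2*x^2 - 10*x + 10 = -2*(x^2 + 5*x - 5); x^2 + 5*x - 5 = 0 has no rational roots; quadratic formula: x = (-5 ± √45)/2.
  ⇒ x = -3*sqrt(5)/2 - 5/2 ≈ -5.8541, -5/2 + 3*sqrt(5)/2 ≈ 0.8541

f''(x) = 2*(4*x^2*(2*x + 5) - (6*x + 5)*(x^2 + 5))/(x^2 + 5)^3
Second-derivative test at each critical point:
  f''(-5.8541) = 0.0087 > 0 → local minimum
  f''(0.8541) = -0.4087 < 0 → local maximum

Critical points: x = -3*sqrt(5)/2 - 5/2 ≈ -5.8541 (local minimum); x = -5/2 + 3*sqrt(5)/2 ≈ 0.8541 (local maximum)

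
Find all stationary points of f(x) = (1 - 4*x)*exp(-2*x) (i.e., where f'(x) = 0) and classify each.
f'(x) = 2*(4*x - 3)*exp(-2*x)

Solve f'(x) = 0:
  f'(x) = (8*x - 6)·exp(-2*x) and exp(-2*x) > 0 for every x, so f'(x) = 0 ⇔ 8*x - 6 = 0.
  Factor: 8*x - 6 = 2*(4*x - 3) = 0.
  ⇒ x = 3/4

f''(x) = 4*(5 - 4*x)*exp(-2*x)
Second-derivative test at each critical point:
  f''(3/4) = 1.7850 > 0 → local minimum

Critical points: x = 3/4 (local minimum)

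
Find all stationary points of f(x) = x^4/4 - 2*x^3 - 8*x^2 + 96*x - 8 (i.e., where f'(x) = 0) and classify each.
f'(x) = x^3 - 6*x^2 - 16*x + 96

Solve f'(x) = 0:
  Factor: x^3 - 6*x^2 - 16*x + 96 = (x - 6)*(x - 4)*(x + 4) = 0.
  ⇒ x = -4, 4, 6

f''(x) = 3*x^2 - 12*x - 16
Second-derivative test at each critical point:
  f''(-4) = 80 > 0 → local minimum
  f''(4) = -16 < 0 → local maximum
  f''(6) = 20 > 0 → local minimum

Critical points: x = -4 (local minimum); x = 4 (local maximum); x = 6 (local minimum)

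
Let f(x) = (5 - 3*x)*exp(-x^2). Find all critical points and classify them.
f'(x) = (2*x*(3*x - 5) - 3)*exp(-x^2)

Solve f'(x) = 0:
  f'(x) = (6*x^2 - 10*x - 3)·exp(-x^2) and exp(-x^2) > 0 for every x, so f'(x) = 0 ⇔ 6*x^2 - 10*x - 3 = 0.
  6*x^2 - 10*x - 3 = 0 has no rational roots; quadratic formula: x = (10 ± √172)/12.
  ⇒ x = 5/6 - sqrt(43)/6 ≈ -0.2596, 5/6 + sqrt(43)/6 ≈ 1.9262

f''(x) = 2*(2*x^2*(5 - 3*x) + 9*x - 5)*exp(-x^2)
Second-derivative test at each critical point:
  f''(-0.2596) = -12.2603 < 0 → local maximum
  f''(1.9262) = 0.3209 > 0 → local minimum

Critical points: x = 5/6 - sqrt(43)/6 ≈ -0.2596 (local maximum); x = 5/6 + sqrt(43)/6 ≈ 1.9262 (local minimum)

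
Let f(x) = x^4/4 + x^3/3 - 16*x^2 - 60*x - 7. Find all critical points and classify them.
f'(x) = x^3 + x^2 - 32*x - 60

Solve f'(x) = 0:
  Factor: x^3 + x^2 - 32*x - 60 = (x - 6)*(x + 2)*(x + 5) = 0.
  ⇒ x = -5, -2, 6

f''(x) = 3*x^2 + 2*x - 32
Second-derivative test at each critical point:
  f''(-5) = 33 > 0 → local minimum
  f''(-2) = -24 < 0 → local maximum
  f''(6) = 88 > 0 → local minimum

Critical points: x = -5 (local minimum); x = -2 (local maximum); x = 6 (local minimum)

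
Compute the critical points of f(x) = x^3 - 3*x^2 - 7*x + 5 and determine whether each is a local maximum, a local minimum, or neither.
f'(x) = 3*x^2 - 6*x - 7

Solve f'(x) = 0:
  3*x^2 - 6*x - 7 = 0 has no rational roots; quadratic formula: x = (6 ± √120)/6.
  ⇒ x = 1 - sqrt(30)/3 ≈ -0.8257, 1 + sqrt(30)/3 ≈ 2.8257

f''(x) = 6*x - 6
Second-derivative test at each critical point:
  f''(-0.8257) = -10.9545 < 0 → local maximum
  f''(2.8257) = 10.9545 > 0 → local minimum

Critical points: x = 1 - sqrt(30)/3 ≈ -0.8257 (local maximum); x = 1 + sqrt(30)/3 ≈ 2.8257 (local minimum)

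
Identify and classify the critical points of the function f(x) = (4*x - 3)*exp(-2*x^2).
f'(x) = 4*(-x*(4*x - 3) + 1)*exp(-2*x^2)

Solve f'(x) = 0:
  f'(x) = (-16*x^2 + 12*x + 4)·exp(-2*x^2) and exp(-2*x^2) > 0 for every x, so f'(x) = 0 ⇔ -16*x^2 + 12*x + 4 = 0.
  Factor: -16*x^2 + 12*x + 4 = -4*(x - 1)*(4*x + 1) = 0.
  ⇒ x = -1/4, 1

f''(x) = 4*(4*x^2*(4*x - 3) - 12*x + 3)*exp(-2*x^2)
Second-derivative test at each critical point:
  f''(-1/4) = 17.6499 > 0 → local minimum
  f''(1) = -2.7067 < 0 → local maximum

Critical points: x = -1/4 (local minimum); x = 1 (local maximum)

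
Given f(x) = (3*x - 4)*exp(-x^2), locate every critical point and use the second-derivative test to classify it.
f'(x) = (-2*x*(3*x - 4) + 3)*exp(-x^2)

Solve f'(x) = 0:
  f'(x) = (-6*x^2 + 8*x + 3)·exp(-x^2) and exp(-x^2) > 0 for every x, so f'(x) = 0 ⇔ -6*x^2 + 8*x + 3 = 0.
  6*x^2 - 8*x - 3 = 0 has no rational roots; quadratic formula: x = (8 ± √136)/12.
  ⇒ x = 2/3 - sqrt(34)/6 ≈ -0.3052, 2/3 + sqrt(34)/6 ≈ 1.6385

f''(x) = 2*(2*x^2*(3*x - 4) - 9*x + 4)*exp(-x^2)
Second-derivative test at each critical point:
  f''(-0.3052) = 10.6250 > 0 → local minimum
  f''(1.6385) = -0.7959 < 0 → local maximum

Critical points: x = 2/3 - sqrt(34)/6 ≈ -0.3052 (local minimum); x = 2/3 + sqrt(34)/6 ≈ 1.6385 (local maximum)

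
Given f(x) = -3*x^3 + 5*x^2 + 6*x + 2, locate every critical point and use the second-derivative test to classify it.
f'(x) = -9*x^2 + 10*x + 6

Solve f'(x) = 0:
  9*x^2 - 10*x - 6 = 0 has no rational roots; quadratic formula: x = (10 ± √316)/18.
  ⇒ x = 5/9 - sqrt(79)/9 ≈ -0.4320, 5/9 + sqrt(79)/9 ≈ 1.5431

f''(x) = 10 - 18*x
Second-derivative test at each critical point:
  f''(-0.4320) = 17.7764 > 0 → local minimum
  f''(1.5431) = -17.7764 < 0 → local maximum

Critical points: x = 5/9 - sqrt(79)/9 ≈ -0.4320 (local minimum); x = 5/9 + sqrt(79)/9 ≈ 1.5431 (local maximum)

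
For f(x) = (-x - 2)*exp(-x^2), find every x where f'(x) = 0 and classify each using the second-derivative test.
f'(x) = (2*x*(x + 2) - 1)*exp(-x^2)

Solve f'(x) = 0:
  f'(x) = (2*x^2 + 4*x - 1)·exp(-x^2) and exp(-x^2) > 0 for every x, so f'(x) = 0 ⇔ 2*x^2 + 4*x - 1 = 0.
  2*x^2 + 4*x - 1 = 0 has no rational roots; quadratic formula: x = (-4 ± √24)/4.
  ⇒ x = -sqrt(6)/2 - 1 ≈ -2.2247, -1 + sqrt(6)/2 ≈ 0.2247

f''(x) = 2*(-2*x^2*(x + 2) + 3*x + 2)*exp(-x^2)
Second-derivative test at each critical point:
  f''(-2.2247) = -0.0347 < 0 → local maximum
  f''(0.2247) = 4.6577 > 0 → local minimum

Critical points: x = -sqrt(6)/2 - 1 ≈ -2.2247 (local maximum); x = -1 + sqrt(6)/2 ≈ 0.2247 (local minimum)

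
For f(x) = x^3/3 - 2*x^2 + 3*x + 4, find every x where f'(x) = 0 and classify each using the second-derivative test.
f'(x) = x^2 - 4*x + 3

Solve f'(x) = 0:
  Factor: x^2 - 4*x + 3 = (x - 3)*(x - 1) = 0.
  ⇒ x = 1, 3

f''(x) = 2*x - 4
Second-derivative test at each critical point:
  f''(1) = -2 < 0 → local maximum
  f''(3) = 2 > 0 → local minimum

Critical points: x = 1 (local maximum); x = 3 (local minimum)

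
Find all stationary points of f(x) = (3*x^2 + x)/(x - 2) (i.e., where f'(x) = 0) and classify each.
f'(x) = (3*x^2 - 12*x - 2)/(x^2 - 4*x + 4)

Solve f'(x) = 0:
  f'(x) = (3*x^2 - 12*x - 2)/(x - 2)^2; the denominator is positive wherever f is defined, so f'(x) = 0 ⇔ 3*x^2 - 12*x - 2 = 0.
  3*x^2 - 12*x - 2 = 0 has no rational roots; quadratic formula: x = (12 ± √168)/6.
  ⇒ x = 2 - sqrt(42)/3 ≈ -0.1602, 2 + sqrt(42)/3 ≈ 4.1602

f''(x) = 28/(x^3 - 6*x^2 + 12*x - 8)
Second-derivative test at each critical point:
  f''(-0.1602) = -2.7775 < 0 → local maximum
  f''(4.1602) = 2.7775 > 0 → local minimum

Critical points: x = 2 - sqrt(42)/3 ≈ -0.1602 (local maximum); x = 2 + sqrt(42)/3 ≈ 4.1602 (local minimum)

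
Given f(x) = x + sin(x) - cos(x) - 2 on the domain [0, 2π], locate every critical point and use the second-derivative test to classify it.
f'(x) = sin(x) + cos(x) + 1

Solve f'(x) = 0 on [0, 2π]:
  f'(x) = 0 ⇔ sin(x) + cos(x) = -1. Write the left side as R·cos(x + φ) with R = √(1² + (-1)²) = sqrt(2), cos φ = sqrt(2)/2, sin φ = -sqrt(2)/2; then cos(x + φ) = -sqrt(2)/2. Solve for x and keep the solutions lying in [0, 2π].
  ⇒ x = pi ≈ 3.1416, 3*pi/2 ≈ 4.7124

f''(x) = -sin(x) + cos(x)
Second-derivative test at each critical point:
  f''(3.1416) = -1 < 0 → local maximum
  f''(4.7124) = 1 > 0 → local minimum

Critical points: x = pi ≈ 3.1416 (local maximum); x = 3*pi/2 ≈ 4.7124 (local minimum)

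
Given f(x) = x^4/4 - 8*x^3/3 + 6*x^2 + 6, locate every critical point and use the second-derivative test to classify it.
f'(x) = x*(x^2 - 8*x + 12)

Solve f'(x) = 0:
  Factor: x^3 - 8*x^2 + 12*x = x*(x - 6)*(x - 2) = 0.
  ⇒ x = 0, 2, 6

f''(x) = 3*x^2 - 16*x + 12
Second-derivative test at each critical point:
  f''(0) = 12 > 0 → local minimum
  f''(2) = -8 < 0 → local maximum
  f''(6) = 24 > 0 → local minimum

Critical points: x = 0 (local minimum); x = 2 (local maximum); x = 6 (local minimum)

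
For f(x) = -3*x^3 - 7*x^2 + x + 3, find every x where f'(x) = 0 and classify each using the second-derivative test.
f'(x) = -9*x^2 - 14*x + 1

Solve f'(x) = 0:
  9*x^2 + 14*x - 1 = 0 has no rational roots; quadratic formula: x = (-14 ± √232)/18.
  ⇒ x = -sqrt(58)/9 - 7/9 ≈ -1.6240, -7/9 + sqrt(58)/9 ≈ 0.0684

f''(x) = -18*x - 14
Second-derivative test at each critical point:
  f''(-1.6240) = 15.2315 > 0 → local minimum
  f''(0.0684) = -15.2315 < 0 → local maximum

Critical points: x = -sqrt(58)/9 - 7/9 ≈ -1.6240 (local minimum); x = -7/9 + sqrt(58)/9 ≈ 0.0684 (local maximum)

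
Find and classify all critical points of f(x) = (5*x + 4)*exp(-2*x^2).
f'(x) = (-4*x*(5*x + 4) + 5)*exp(-2*x^2)

Solve f'(x) = 0:
  f'(x) = (-20*x^2 - 16*x + 5)·exp(-2*x^2) and exp(-2*x^2) > 0 for every x, so f'(x) = 0 ⇔ -20*x^2 - 16*x + 5 = 0.
  20*x^2 + 16*x - 5 = 0 has no rational roots; quadratic formula: x = (-16 ± √656)/40.
  ⇒ x = -sqrt(41)/10 - 2/5 ≈ -1.0403, -2/5 + sqrt(41)/10 ≈ 0.2403

f''(x) = 4*(4*x^2*(5*x + 4) - 15*x - 4)*exp(-2*x^2)
Second-derivative test at each critical point:
  f''(-1.0403) = 2.9405 > 0 → local minimum
  f''(0.2403) = -22.8187 < 0 → local maximum

Critical points: x = -sqrt(41)/10 - 2/5 ≈ -1.0403 (local minimum); x = -2/5 + sqrt(41)/10 ≈ 0.2403 (local maximum)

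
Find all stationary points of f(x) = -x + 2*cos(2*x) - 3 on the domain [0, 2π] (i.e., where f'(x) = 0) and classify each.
f'(x) = -4*sin(2*x) - 1

Solve f'(x) = 0 on [0, 2π]:
  f'(x) = 0 ⇔ sin(2*x) = -1/4, i.e. 2*x = arcsin(-1/4) + 2nπ or 2*x = π − arcsin(-1/4) + 2nπ; keep the solutions lying in [0, 2π].
  ⇒ x = asin(1/4)/2 + pi/2 ≈ 1.6971, pi - asin(1/4)/2 ≈ 3.0153, asin(1/4)/2 + 3*pi/2 ≈ 4.8387, -asin(1/4)/2 + 2*pi ≈ 6.1568

f''(x) = -8*cos(2*x)
Second-derivative test at each critical point:
  f''(1.6971) = 7.7460 > 0 → local minimum
  f''(3.0153) = -7.7460 < 0 → local maximum
  f''(4.8387) = 7.7460 > 0 → local minimum
  f''(6.1568) = -7.7460 < 0 → local maximum

Critical points: x = asin(1/4)/2 + pi/2 ≈ 1.6971 (local minimum); x = pi - asin(1/4)/2 ≈ 3.0153 (local maximum); x = asin(1/4)/2 + 3*pi/2 ≈ 4.8387 (local minimum); x = -asin(1/4)/2 + 2*pi ≈ 6.1568 (local maximum)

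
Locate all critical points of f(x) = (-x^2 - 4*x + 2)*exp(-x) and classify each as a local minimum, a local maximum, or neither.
f'(x) = (x^2 + 2*x - 6)*exp(-x)

Solve f'(x) = 0:
  f'(x) = (x^2 + 2*x - 6)·exp(-x) and exp(-x) > 0 for every x, so f'(x) = 0 ⇔ x^2 + 2*x - 6 = 0.
  x^2 + 2*x - 6 = 0 has no rational roots; quadratic formula: x = (-2 ± √28)/2.
  ⇒ x = -sqrt(7) - 1 ≈ -3.6458, -1 + sqrt(7) ≈ 1.6458

f''(x) = (8 - x^2)*exp(-x)
Second-derivative test at each critical point:
  f''(-3.6458) = -202.7256 < 0 → local maximum
  f''(1.6458) = 1.0206 > 0 → local minimum

Critical points: x = -sqrt(7) - 1 ≈ -3.6458 (local maximum); x = -1 + sqrt(7) ≈ 1.6458 (local minimum)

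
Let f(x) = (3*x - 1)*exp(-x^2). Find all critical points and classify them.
f'(x) = (-2*x*(3*x - 1) + 3)*exp(-x^2)

Solve f'(x) = 0:
  f'(x) = (-6*x^2 + 2*x + 3)·exp(-x^2) and exp(-x^2) > 0 for every x, so f'(x) = 0 ⇔ -6*x^2 + 2*x + 3 = 0.
  6*x^2 - 2*x - 3 = 0 has no rational roots; quadratic formula: x = (2 ± √76)/12.
  ⇒ x = 1/6 - sqrt(19)/6 ≈ -0.5598, 1/6 + sqrt(19)/6 ≈ 0.8931

f''(x) = 2*(2*x^2*(3*x - 1) - 9*x + 1)*exp(-x^2)
Second-derivative test at each critical point:
  f''(-0.5598) = 6.3724 > 0 → local minimum
  f''(0.8931) = -3.9261 < 0 → local maximum

Critical points: x = 1/6 - sqrt(19)/6 ≈ -0.5598 (local minimum); x = 1/6 + sqrt(19)/6 ≈ 0.8931 (local maximum)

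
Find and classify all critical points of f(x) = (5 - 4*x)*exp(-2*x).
f'(x) = 2*(4*x - 7)*exp(-2*x)

Solve f'(x) = 0:
  f'(x) = (8*x - 14)·exp(-2*x) and exp(-2*x) > 0 for every x, so f'(x) = 0 ⇔ 8*x - 14 = 0.
  Factor: 8*x - 14 = 2*(4*x - 7) = 0.
  ⇒ x = 7/4

f''(x) = 4*(9 - 4*x)*exp(-2*x)
Second-derivative test at each critical point:
  f''(7/4) = 0.2416 > 0 → local minimum

Critical points: x = 7/4 (local minimum)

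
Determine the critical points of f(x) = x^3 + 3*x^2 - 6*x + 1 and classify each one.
f'(x) = 3*x^2 + 6*x - 6

Solve f'(x) = 0:
  Factor: 3*x^2 + 6*x - 6 = 3*(x^2 + 2*x - 2); x^2 + 2*x - 2 = 0 has no rational roots; quadratic formula: x = (-2 ± √12)/2.
  ⇒ x = -sqrt(3) - 1 ≈ -2.7321, -1 + sqrt(3) ≈ 0.7321

f''(x) = 6*x + 6
Second-derivative test at each critical point:
  f''(-2.7321) = -10.3923 < 0 → local maximum
  f''(0.7321) = 10.3923 > 0 → local minimum

Critical points: x = -sqrt(3) - 1 ≈ -2.7321 (local maximum); x = -1 + sqrt(3) ≈ 0.7321 (local minimum)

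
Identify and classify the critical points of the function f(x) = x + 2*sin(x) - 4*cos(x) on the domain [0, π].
f'(x) = 4*sin(x) + 2*cos(x) + 1

Solve f'(x) = 0 on [0, π]:
  f'(x) = 0 ⇔ 4*sin(x) + 2*cos(x) = -1. Write the left side as R·cos(x + φ) with R = √(2² + (-4)²) = 2*sqrt(5), cos φ = sqrt(5)/5, sin φ = -2*sqrt(5)/5; then cos(x + φ) = -sqrt(5)/10. Solve for x and keep the solutions lying in [0, π].
  ⇒ x = atan((-2 + sqrt(19))/(-2*sqrt(19) - 1)) + pi ≈ 2.9035

f''(x) = -2*sin(x) + 4*cos(x)
Second-derivative test at each critical point:
  f''(2.9035) = -4.3589 < 0 → local maximum

Critical points: x = atan((-2 + sqrt(19))/(-2*sqrt(19) - 1)) + pi ≈ 2.9035 (local maximum)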